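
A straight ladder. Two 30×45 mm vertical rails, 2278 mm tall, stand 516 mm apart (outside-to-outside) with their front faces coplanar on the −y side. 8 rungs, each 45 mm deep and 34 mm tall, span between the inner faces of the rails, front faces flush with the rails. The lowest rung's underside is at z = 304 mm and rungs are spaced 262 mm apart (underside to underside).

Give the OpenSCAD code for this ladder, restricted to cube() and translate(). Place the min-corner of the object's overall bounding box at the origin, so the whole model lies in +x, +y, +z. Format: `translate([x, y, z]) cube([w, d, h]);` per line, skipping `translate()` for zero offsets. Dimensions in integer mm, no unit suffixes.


cube([30, 45, 2278]);
translate([486, 0, 0]) cube([30, 45, 2278]);
translate([30, 0, 304]) cube([456, 45, 34]);
translate([30, 0, 566]) cube([456, 45, 34]);
translate([30, 0, 828]) cube([456, 45, 34]);
translate([30, 0, 1090]) cube([456, 45, 34]);
translate([30, 0, 1352]) cube([456, 45, 34]);
translate([30, 0, 1614]) cube([456, 45, 34]);
translate([30, 0, 1876]) cube([456, 45, 34]);
translate([30, 0, 2138]) cube([456, 45, 34]);


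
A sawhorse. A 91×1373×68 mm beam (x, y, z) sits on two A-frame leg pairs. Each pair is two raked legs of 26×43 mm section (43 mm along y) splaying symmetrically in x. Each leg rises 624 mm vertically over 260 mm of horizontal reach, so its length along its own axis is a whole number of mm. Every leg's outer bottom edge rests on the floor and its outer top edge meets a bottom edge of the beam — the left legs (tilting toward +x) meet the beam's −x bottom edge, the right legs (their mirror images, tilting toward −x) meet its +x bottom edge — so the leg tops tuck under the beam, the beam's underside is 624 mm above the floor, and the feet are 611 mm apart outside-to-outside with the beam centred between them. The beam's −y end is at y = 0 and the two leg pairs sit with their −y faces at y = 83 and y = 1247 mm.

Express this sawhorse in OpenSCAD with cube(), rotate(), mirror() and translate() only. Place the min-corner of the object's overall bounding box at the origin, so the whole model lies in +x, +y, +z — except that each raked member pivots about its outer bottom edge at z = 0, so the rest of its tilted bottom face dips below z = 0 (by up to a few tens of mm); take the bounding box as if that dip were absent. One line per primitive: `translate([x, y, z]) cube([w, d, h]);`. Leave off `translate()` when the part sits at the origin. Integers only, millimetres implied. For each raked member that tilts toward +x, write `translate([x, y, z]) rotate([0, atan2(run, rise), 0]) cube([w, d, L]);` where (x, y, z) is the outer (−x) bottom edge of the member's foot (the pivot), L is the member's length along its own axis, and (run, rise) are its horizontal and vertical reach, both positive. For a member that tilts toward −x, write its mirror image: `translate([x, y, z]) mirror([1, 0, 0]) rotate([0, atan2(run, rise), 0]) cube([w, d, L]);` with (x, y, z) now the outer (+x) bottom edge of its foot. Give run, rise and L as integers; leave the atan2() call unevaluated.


// leg length = √(260² + 624²) = 676
// right-leg outer foot x = 2·260 + 91 = 611
// beam min-corner = (260, 0, 624)
translate([260, 0, 624]) cube([91, 1373, 68]);
translate([0, 83, 0]) rotate([0, atan2(260, 624), 0]) cube([26, 43, 676]);
translate([611, 83, 0]) mirror([1, 0, 0]) rotate([0, atan2(260, 624), 0]) cube([26, 43, 676]);
translate([0, 1247, 0]) rotate([0, atan2(260, 624), 0]) cube([26, 43, 676]);
translate([611, 1247, 0]) mirror([1, 0, 0]) rotate([0, atan2(260, 624), 0]) cube([26, 43, 676]);


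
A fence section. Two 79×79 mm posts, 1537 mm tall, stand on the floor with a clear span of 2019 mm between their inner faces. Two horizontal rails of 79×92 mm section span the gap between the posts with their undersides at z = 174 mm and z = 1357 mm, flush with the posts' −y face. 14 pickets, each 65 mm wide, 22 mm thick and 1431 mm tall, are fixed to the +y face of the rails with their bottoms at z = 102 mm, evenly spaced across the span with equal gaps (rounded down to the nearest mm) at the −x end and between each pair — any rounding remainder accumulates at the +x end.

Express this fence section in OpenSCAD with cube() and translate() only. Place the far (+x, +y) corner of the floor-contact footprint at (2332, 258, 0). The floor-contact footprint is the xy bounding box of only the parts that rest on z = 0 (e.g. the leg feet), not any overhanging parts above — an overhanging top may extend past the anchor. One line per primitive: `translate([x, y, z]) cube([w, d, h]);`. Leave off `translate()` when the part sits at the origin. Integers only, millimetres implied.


translate([155, 179, 0]) cube([79, 79, 1537]);
translate([2253, 179, 0]) cube([79, 79, 1537]);
translate([234, 179, 174]) cube([2019, 79, 92]);
translate([234, 179, 1357]) cube([2019, 79, 92]);
translate([307, 258, 102]) cube([65, 22, 1431]);
translate([445, 258, 102]) cube([65, 22, 1431]);
translate([583, 258, 102]) cube([65, 22, 1431]);
translate([721, 258, 102]) cube([65, 22, 1431]);
translate([859, 258, 102]) cube([65, 22, 1431]);
translate([997, 258, 102]) cube([65, 22, 1431]);
translate([1135, 258, 102]) cube([65, 22, 1431]);
translate([1273, 258, 102]) cube([65, 22, 1431]);
translate([1411, 258, 102]) cube([65, 22, 1431]);
translate([1549, 258, 102]) cube([65, 22, 1431]);
translate([1687, 258, 102]) cube([65, 22, 1431]);
translate([1825, 258, 102]) cube([65, 22, 1431]);
translate([1963, 258, 102]) cube([65, 22, 1431]);
translate([2101, 258, 102]) cube([65, 22, 1431]);


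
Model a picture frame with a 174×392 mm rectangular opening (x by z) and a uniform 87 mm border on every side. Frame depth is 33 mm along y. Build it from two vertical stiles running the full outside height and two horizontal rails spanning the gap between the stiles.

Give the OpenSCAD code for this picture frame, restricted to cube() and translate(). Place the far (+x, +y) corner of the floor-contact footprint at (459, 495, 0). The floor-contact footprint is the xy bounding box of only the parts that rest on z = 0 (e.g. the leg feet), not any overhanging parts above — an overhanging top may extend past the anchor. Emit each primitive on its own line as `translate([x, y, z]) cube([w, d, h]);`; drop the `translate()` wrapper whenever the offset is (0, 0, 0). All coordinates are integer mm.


translate([111, 462, 0]) cube([87, 33, 566]);
translate([372, 462, 0]) cube([87, 33, 566]);
translate([198, 462, 0]) cube([174, 33, 87]);
translate([198, 462, 479]) cube([174, 33, 87]);


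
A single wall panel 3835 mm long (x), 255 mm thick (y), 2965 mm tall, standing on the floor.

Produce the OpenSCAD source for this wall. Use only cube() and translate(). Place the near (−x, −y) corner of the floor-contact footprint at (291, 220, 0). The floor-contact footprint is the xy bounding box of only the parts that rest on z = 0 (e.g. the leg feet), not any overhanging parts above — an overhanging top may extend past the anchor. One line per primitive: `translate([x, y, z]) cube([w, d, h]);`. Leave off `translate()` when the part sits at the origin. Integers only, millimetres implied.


translate([291, 220, 0]) cube([3835, 255, 2965]);


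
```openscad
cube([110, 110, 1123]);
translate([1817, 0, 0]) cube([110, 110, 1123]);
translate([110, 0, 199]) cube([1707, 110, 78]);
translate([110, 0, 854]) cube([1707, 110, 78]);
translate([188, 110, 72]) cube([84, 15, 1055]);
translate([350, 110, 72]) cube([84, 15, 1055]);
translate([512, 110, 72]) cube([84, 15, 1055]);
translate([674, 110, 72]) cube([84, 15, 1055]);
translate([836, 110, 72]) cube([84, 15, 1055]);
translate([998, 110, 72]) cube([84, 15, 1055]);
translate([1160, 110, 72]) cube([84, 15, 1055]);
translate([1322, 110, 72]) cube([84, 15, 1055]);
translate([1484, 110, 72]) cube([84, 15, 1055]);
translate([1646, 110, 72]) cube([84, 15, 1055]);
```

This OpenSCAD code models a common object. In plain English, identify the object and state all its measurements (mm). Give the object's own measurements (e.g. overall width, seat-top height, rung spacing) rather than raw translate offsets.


A fence section. Two 110×110 mm posts, 1123 mm tall, stand on the floor with a clear span of 1707 mm between their inner faces. Two horizontal rails of 110×78 mm section span the gap between the posts with their undersides at z = 199 mm and z = 854 mm, flush with the posts' −y face. 10 pickets, each 84 mm wide, 15 mm thick and 1055 mm tall, are fixed to the +y face of the rails with their bottoms at z = 72 mm, spaced across the span with a 78 mm gap after the −x post and between neighbouring pickets, with 87 mm left before the +x post.


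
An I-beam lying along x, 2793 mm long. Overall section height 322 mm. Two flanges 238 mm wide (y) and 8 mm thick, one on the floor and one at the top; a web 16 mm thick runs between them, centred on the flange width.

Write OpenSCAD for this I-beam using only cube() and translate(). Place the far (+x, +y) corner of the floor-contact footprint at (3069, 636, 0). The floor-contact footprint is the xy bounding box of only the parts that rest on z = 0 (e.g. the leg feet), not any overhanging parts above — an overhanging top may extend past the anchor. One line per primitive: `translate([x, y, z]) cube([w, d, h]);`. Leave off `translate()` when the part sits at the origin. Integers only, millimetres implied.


translate([276, 398, 0]) cube([2793, 238, 8]);
translate([276, 509, 8]) cube([2793, 16, 306]);
translate([276, 398, 314]) cube([2793, 238, 8]);


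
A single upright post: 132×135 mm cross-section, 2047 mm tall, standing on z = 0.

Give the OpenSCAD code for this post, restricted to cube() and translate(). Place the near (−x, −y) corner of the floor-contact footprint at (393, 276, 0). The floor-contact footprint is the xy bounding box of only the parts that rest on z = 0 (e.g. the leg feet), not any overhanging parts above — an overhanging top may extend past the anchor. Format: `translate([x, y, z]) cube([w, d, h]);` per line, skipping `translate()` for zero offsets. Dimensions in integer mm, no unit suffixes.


translate([393, 276, 0]) cube([132, 135, 2047]);


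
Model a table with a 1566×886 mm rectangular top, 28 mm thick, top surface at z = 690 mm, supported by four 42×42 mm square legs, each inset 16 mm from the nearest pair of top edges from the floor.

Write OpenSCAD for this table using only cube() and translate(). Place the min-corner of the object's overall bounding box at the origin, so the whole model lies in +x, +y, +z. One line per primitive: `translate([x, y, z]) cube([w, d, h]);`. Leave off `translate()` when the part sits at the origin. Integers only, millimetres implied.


translate([0, 0, 662]) cube([1566, 886, 28]);
translate([16, 16, 0]) cube([42, 42, 662]);
translate([1508, 16, 0]) cube([42, 42, 662]);
translate([16, 828, 0]) cube([42, 42, 662]);
translate([1508, 828, 0]) cube([42, 42, 662]);


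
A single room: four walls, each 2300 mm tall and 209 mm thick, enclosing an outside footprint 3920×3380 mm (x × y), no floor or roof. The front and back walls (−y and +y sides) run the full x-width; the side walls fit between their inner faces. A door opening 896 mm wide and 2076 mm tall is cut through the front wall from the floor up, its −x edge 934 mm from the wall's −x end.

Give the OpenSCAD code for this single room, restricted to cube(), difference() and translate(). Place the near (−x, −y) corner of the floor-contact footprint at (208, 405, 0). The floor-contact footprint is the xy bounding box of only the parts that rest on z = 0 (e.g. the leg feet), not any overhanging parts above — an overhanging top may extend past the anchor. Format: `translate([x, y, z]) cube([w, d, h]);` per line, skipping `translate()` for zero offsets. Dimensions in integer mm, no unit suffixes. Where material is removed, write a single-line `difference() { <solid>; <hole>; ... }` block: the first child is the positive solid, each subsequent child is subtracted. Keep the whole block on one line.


difference() { translate([208, 405, 0]) cube([3920, 209, 2300]); translate([1142, 405, 0]) cube([896, 209, 2076]); }
translate([208, 3576, 0]) cube([3920, 209, 2300]);
translate([208, 614, 0]) cube([209, 2962, 2300]);
translate([3919, 614, 0]) cube([209, 2962, 2300]);


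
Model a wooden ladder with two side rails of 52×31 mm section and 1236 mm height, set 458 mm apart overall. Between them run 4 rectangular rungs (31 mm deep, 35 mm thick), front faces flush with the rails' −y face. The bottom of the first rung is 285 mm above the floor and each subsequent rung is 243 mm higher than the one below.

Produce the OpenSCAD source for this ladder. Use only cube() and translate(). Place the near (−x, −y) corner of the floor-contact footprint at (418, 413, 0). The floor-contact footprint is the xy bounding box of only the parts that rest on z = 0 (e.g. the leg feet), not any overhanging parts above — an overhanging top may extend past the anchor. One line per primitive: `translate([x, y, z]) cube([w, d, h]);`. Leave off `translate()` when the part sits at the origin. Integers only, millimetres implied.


translate([418, 413, 0]) cube([52, 31, 1236]);
translate([824, 413, 0]) cube([52, 31, 1236]);
translate([470, 413, 285]) cube([354, 31, 35]);
translate([470, 413, 528]) cube([354, 31, 35]);
translate([470, 413, 771]) cube([354, 31, 35]);
translate([470, 413, 1014]) cube([354, 31, 35]);


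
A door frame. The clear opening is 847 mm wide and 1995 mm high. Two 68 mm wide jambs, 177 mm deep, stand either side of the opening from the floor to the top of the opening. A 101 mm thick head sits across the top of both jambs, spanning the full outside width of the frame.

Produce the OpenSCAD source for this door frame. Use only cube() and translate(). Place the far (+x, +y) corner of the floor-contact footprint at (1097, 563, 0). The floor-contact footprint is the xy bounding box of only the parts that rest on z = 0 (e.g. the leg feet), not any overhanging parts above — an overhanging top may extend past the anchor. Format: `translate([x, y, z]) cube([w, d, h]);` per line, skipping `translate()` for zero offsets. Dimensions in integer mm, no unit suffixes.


translate([114, 386, 0]) cube([68, 177, 1995]);
translate([1029, 386, 0]) cube([68, 177, 1995]);
translate([114, 386, 1995]) cube([983, 177, 101]);


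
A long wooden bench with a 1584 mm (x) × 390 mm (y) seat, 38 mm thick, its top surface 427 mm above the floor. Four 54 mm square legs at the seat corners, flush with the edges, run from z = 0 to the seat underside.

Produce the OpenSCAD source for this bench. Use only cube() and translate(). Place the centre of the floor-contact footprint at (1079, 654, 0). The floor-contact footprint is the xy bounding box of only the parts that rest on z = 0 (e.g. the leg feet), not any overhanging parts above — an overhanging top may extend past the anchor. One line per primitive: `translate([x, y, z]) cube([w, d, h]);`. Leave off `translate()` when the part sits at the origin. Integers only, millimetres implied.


translate([287, 459, 389]) cube([1584, 390, 38]);
translate([287, 459, 0]) cube([54, 54, 389]);
translate([287, 795, 0]) cube([54, 54, 389]);
translate([1817, 459, 0]) cube([54, 54, 389]);
translate([1817, 795, 0]) cube([54, 54, 389]);


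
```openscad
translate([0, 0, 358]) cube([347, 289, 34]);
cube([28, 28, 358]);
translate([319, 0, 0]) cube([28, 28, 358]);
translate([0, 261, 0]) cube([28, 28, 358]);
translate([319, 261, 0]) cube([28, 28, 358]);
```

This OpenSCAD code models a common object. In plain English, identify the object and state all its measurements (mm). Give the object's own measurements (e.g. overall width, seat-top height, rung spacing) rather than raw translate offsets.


A simple wooden stool: a rectangular seat 347 mm (x) by 289 mm (y), 34 mm thick, top face at z = 392 mm, on four square legs, each 28×28 mm in cross-section. The legs rest on z = 0, each flush with a corner of the seat.


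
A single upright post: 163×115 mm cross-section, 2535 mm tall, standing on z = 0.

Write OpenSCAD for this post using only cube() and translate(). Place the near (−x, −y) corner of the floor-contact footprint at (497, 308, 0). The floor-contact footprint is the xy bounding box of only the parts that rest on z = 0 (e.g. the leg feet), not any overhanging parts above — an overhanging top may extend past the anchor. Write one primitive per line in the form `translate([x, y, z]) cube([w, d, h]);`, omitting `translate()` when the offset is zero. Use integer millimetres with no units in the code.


translate([497, 308, 0]) cube([163, 115, 2535]);


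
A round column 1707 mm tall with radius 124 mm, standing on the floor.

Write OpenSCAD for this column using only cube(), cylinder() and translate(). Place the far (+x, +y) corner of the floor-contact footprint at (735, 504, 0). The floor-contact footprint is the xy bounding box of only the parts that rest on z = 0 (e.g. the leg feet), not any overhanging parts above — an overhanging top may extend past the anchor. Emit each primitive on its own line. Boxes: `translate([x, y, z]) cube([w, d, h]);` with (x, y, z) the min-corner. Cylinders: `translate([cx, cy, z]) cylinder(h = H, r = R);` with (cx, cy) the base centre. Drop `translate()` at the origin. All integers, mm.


translate([611, 380, 0]) cylinder(h = 1707, r = 124);


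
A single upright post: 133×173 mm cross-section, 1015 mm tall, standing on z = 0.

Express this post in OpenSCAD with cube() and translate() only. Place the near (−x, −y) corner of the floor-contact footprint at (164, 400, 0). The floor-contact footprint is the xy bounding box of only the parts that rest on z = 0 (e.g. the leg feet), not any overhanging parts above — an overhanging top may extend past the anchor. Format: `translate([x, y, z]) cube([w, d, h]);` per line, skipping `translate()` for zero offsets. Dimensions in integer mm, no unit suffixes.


translate([164, 400, 0]) cube([133, 173, 1015]);


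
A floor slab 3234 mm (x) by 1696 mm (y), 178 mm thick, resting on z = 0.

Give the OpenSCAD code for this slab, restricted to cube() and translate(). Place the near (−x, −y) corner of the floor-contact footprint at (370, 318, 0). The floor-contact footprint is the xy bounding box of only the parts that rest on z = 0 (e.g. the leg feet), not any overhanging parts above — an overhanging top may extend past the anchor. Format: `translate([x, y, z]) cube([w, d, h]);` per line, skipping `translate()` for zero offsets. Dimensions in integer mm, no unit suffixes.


translate([370, 318, 0]) cube([3234, 1696, 178]);


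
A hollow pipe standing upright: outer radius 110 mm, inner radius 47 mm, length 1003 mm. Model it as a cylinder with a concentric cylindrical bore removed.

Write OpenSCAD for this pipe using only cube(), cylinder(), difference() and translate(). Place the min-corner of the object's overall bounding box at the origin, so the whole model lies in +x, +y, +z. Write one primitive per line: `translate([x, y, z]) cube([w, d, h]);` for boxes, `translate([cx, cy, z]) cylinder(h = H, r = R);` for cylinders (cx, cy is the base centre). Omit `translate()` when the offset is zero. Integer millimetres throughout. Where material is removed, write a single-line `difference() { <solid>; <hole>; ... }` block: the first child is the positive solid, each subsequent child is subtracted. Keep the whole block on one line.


difference() { translate([110, 110, 0]) cylinder(h = 1003, r = 110); translate([110, 110, 0]) cylinder(h = 1003, r = 47); }


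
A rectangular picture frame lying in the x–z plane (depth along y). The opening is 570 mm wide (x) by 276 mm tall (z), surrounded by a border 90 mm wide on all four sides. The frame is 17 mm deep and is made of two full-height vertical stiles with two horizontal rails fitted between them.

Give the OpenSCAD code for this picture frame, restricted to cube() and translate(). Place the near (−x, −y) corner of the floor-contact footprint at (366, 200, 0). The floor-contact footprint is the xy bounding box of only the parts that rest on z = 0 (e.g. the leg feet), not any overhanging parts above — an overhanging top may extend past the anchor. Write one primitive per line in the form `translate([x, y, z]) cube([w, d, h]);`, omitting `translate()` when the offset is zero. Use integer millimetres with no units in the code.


translate([366, 200, 0]) cube([90, 17, 456]);
translate([1026, 200, 0]) cube([90, 17, 456]);
translate([456, 200, 0]) cube([570, 17, 90]);
translate([456, 200, 366]) cube([570, 17, 90]);


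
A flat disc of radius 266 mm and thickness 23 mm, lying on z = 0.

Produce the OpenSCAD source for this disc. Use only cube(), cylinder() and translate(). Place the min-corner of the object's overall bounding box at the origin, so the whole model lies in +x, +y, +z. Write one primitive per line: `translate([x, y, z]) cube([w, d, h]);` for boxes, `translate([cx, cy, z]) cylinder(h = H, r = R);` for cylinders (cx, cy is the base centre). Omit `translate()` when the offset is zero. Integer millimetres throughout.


translate([266, 266, 0]) cylinder(h = 23, r = 266);


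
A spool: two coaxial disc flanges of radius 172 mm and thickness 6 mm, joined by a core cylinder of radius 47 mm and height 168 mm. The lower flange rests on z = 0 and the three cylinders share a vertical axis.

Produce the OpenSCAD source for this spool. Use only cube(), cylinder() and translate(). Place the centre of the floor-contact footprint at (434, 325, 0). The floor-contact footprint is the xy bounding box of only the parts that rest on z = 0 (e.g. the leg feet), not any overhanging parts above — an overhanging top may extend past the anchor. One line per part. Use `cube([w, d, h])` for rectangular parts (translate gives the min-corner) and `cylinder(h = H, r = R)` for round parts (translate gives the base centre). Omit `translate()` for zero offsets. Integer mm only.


translate([434, 325, 0]) cylinder(h = 6, r = 172);
translate([434, 325, 6]) cylinder(h = 168, r = 47);
translate([434, 325, 174]) cylinder(h = 6, r = 172);


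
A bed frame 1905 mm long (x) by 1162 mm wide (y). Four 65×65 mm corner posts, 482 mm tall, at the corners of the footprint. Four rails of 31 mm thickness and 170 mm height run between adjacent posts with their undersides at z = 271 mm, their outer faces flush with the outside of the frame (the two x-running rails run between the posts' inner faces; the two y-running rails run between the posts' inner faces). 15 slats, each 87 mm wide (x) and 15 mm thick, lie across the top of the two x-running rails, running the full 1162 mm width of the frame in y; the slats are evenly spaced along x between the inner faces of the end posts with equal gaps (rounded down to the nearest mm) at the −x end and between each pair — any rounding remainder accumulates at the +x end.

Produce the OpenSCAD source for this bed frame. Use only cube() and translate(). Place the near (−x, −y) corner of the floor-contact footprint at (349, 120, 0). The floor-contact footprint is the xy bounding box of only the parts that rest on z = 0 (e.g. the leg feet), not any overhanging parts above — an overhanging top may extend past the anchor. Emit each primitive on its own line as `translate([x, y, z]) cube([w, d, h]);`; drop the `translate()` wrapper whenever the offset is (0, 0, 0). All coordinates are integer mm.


translate([349, 120, 0]) cube([65, 65, 482]);
translate([349, 1217, 0]) cube([65, 65, 482]);
translate([2189, 120, 0]) cube([65, 65, 482]);
translate([2189, 1217, 0]) cube([65, 65, 482]);
translate([414, 120, 271]) cube([1775, 31, 170]);
translate([414, 1251, 271]) cube([1775, 31, 170]);
translate([349, 185, 271]) cube([31, 1032, 170]);
translate([2223, 185, 271]) cube([31, 1032, 170]);
translate([443, 120, 441]) cube([87, 1162, 15]);
translate([559, 120, 441]) cube([87, 1162, 15]);
translate([675, 120, 441]) cube([87, 1162, 15]);
translate([791, 120, 441]) cube([87, 1162, 15]);
translate([907, 120, 441]) cube([87, 1162, 15]);
translate([1023, 120, 441]) cube([87, 1162, 15]);
translate([1139, 120, 441]) cube([87, 1162, 15]);
translate([1255, 120, 441]) cube([87, 1162, 15]);
translate([1371, 120, 441]) cube([87, 1162, 15]);
translate([1487, 120, 441]) cube([87, 1162, 15]);
translate([1603, 120, 441]) cube([87, 1162, 15]);
translate([1719, 120, 441]) cube([87, 1162, 15]);
translate([1835, 120, 441]) cube([87, 1162, 15]);
translate([1951, 120, 441]) cube([87, 1162, 15]);
translate([2067, 120, 441]) cube([87, 1162, 15]);


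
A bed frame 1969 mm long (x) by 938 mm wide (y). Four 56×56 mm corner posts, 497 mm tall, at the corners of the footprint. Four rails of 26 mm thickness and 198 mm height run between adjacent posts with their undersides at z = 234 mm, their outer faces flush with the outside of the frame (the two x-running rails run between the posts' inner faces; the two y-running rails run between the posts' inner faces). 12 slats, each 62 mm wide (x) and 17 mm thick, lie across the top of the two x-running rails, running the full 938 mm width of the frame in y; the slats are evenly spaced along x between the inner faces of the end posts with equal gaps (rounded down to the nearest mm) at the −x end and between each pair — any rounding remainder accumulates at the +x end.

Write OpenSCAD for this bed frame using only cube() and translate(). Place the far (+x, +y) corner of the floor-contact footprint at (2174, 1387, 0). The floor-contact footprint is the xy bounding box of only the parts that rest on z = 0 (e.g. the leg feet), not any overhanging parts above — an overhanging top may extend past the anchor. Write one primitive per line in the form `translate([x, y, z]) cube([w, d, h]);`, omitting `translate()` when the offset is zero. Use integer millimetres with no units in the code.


translate([205, 449, 0]) cube([56, 56, 497]);
translate([205, 1331, 0]) cube([56, 56, 497]);
translate([2118, 449, 0]) cube([56, 56, 497]);
translate([2118, 1331, 0]) cube([56, 56, 497]);
translate([261, 449, 234]) cube([1857, 26, 198]);
translate([261, 1361, 234]) cube([1857, 26, 198]);
translate([205, 505, 234]) cube([26, 826, 198]);
translate([2148, 505, 234]) cube([26, 826, 198]);
translate([346, 449, 432]) cube([62, 938, 17]);
translate([493, 449, 432]) cube([62, 938, 17]);
translate([640, 449, 432]) cube([62, 938, 17]);
translate([787, 449, 432]) cube([62, 938, 17]);
translate([934, 449, 432]) cube([62, 938, 17]);
translate([1081, 449, 432]) cube([62, 938, 17]);
translate([1228, 449, 432]) cube([62, 938, 17]);
translate([1375, 449, 432]) cube([62, 938, 17]);
translate([1522, 449, 432]) cube([62, 938, 17]);
translate([1669, 449, 432]) cube([62, 938, 17]);
translate([1816, 449, 432]) cube([62, 938, 17]);
translate([1963, 449, 432]) cube([62, 938, 17]);


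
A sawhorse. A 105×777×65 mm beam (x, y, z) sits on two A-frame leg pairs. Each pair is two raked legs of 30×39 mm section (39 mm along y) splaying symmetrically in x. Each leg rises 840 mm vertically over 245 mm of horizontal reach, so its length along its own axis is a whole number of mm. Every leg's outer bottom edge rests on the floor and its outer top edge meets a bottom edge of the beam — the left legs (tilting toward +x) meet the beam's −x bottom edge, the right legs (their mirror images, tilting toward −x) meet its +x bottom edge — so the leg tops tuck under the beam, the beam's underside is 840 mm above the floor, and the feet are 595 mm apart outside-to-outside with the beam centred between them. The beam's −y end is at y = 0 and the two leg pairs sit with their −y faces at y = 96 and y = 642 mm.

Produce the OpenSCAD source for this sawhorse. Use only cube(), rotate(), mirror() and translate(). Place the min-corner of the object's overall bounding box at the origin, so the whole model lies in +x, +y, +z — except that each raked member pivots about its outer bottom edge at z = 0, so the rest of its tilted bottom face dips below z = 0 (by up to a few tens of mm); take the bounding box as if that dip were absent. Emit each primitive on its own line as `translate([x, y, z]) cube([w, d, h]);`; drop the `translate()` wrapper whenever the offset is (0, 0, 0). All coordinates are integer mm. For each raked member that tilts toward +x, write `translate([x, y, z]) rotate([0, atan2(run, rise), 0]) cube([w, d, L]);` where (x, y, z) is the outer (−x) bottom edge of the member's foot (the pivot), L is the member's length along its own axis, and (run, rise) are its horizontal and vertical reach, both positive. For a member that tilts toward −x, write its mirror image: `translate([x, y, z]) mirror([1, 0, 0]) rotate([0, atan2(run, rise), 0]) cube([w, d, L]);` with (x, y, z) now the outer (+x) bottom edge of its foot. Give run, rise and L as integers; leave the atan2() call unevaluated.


translate([245, 0, 840]) cube([105, 777, 65]);
translate([0, 96, 0]) rotate([0, atan2(245, 840), 0]) cube([30, 39, 875]);
translate([595, 96, 0]) mirror([1, 0, 0]) rotate([0, atan2(245, 840), 0]) cube([30, 39, 875]);
translate([0, 642, 0]) rotate([0, atan2(245, 840), 0]) cube([30, 39, 875]);
translate([595, 642, 0]) mirror([1, 0, 0]) rotate([0, atan2(245, 840), 0]) cube([30, 39, 875]);


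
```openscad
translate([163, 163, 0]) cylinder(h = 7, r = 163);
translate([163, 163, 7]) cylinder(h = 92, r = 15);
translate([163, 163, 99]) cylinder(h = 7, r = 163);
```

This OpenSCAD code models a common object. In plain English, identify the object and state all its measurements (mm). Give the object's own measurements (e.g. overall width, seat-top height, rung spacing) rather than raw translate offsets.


A spool: two coaxial disc flanges of radius 163 mm and thickness 7 mm, joined by a core cylinder of radius 15 mm and height 92 mm. The lower flange rests on z = 0 and the three cylinders share a vertical axis.


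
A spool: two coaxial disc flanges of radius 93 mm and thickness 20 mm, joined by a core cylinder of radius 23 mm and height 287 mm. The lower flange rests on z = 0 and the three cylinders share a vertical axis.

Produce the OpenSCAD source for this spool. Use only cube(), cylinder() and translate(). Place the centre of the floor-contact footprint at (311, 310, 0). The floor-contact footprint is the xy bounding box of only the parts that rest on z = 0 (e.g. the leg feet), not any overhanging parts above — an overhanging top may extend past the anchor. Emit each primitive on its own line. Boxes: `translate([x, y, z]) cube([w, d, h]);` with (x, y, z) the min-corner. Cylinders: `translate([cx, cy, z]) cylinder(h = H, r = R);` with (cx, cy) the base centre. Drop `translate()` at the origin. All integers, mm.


translate([311, 310, 0]) cylinder(h = 20, r = 93);
translate([311, 310, 20]) cylinder(h = 287, r = 23);
translate([311, 310, 307]) cylinder(h = 20, r = 93);


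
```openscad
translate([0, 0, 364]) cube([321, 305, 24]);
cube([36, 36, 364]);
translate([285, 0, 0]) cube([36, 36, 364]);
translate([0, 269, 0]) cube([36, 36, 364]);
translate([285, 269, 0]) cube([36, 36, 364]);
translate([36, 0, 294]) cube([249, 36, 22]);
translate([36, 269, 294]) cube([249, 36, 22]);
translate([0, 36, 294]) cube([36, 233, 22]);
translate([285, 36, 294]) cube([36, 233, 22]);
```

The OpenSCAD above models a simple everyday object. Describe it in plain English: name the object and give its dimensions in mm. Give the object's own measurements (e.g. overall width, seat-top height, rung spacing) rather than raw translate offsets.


A simple wooden stool: a rectangular seat 321 mm (x) by 305 mm (y), 24 mm thick, top face at z = 388 mm, on four square legs, each 36×36 mm in cross-section. The legs rest on z = 0, each flush with a corner of the seat. Four stretchers, 36 mm wide and 22 mm tall, connect adjacent legs with their undersides at z = 294 mm, each running between the inner faces of the legs it joins and aligned with the legs' outer faces on the other axis.


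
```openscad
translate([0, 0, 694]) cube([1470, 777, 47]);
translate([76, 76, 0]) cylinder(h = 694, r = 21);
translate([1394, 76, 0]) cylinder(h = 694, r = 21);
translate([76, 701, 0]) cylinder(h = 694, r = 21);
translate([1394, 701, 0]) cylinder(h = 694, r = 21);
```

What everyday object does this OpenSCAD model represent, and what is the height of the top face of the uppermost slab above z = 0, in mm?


A table. The table height is 741 mm.

A 1470×777×47 slab sits at z = 694 on four Ø42 mm round legs — a table. The top surface is at 694 + 47 = 741 mm.


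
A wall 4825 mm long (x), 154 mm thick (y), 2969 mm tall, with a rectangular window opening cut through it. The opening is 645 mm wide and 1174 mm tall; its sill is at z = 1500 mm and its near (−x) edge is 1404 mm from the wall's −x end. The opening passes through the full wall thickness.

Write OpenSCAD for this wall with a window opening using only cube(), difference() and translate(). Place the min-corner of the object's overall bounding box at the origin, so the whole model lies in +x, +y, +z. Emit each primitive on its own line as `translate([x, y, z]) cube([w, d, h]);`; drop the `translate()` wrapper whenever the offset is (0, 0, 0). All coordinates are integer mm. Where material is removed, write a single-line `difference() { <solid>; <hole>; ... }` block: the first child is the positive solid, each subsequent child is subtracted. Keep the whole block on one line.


difference() { cube([4825, 154, 2969]); translate([1404, 0, 1500]) cube([645, 154, 1174]); }


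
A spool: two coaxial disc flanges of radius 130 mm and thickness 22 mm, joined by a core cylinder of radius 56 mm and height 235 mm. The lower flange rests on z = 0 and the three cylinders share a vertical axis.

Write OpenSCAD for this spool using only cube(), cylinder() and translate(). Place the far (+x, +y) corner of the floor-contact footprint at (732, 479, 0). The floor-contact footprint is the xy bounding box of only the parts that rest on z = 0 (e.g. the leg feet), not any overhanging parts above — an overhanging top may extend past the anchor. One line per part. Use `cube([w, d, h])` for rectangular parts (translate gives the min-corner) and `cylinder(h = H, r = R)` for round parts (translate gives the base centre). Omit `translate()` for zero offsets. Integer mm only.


translate([602, 349, 0]) cylinder(h = 22, r = 130);
translate([602, 349, 22]) cylinder(h = 235, r = 56);
translate([602, 349, 257]) cylinder(h = 22, r = 130);


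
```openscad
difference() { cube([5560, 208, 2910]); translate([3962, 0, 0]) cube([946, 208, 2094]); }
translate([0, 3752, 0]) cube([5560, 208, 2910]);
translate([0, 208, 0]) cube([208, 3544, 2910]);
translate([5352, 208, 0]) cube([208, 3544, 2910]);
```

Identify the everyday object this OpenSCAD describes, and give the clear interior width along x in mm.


A single room. The interior width is 5144 mm.

Four walls enclosing a rectangle with a door in the front wall — a room. Outside width 5560 minus two 208 mm walls gives 5144 mm.


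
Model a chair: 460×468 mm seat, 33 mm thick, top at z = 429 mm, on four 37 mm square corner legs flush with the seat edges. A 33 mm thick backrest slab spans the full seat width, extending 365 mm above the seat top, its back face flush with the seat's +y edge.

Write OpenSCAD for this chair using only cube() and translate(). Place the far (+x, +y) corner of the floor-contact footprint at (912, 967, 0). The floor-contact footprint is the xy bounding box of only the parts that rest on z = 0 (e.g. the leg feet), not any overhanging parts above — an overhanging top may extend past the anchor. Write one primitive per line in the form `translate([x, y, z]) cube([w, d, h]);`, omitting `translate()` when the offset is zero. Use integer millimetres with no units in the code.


translate([452, 499, 396]) cube([460, 468, 33]);
translate([452, 499, 0]) cube([37, 37, 396]);
translate([875, 499, 0]) cube([37, 37, 396]);
translate([452, 930, 0]) cube([37, 37, 396]);
translate([875, 930, 0]) cube([37, 37, 396]);
translate([452, 934, 429]) cube([460, 33, 365]);


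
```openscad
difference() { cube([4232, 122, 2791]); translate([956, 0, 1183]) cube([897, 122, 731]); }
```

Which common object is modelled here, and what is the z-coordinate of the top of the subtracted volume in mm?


A wall with a window opening. The window head height is 1914 mm.

A wall with a rectangular opening subtracted — a window. Sill at z = 1183, opening 731 mm tall, so the head is at 1183 + 731 = 1914 mm.


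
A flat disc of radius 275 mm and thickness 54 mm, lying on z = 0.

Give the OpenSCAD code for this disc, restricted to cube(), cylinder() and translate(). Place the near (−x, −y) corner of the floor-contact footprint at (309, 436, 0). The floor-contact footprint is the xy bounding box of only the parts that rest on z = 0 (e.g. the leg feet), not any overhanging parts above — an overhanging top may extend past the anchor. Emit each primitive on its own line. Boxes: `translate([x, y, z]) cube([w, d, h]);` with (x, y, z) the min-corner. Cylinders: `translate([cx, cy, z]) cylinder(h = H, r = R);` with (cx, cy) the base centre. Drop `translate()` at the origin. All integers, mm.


translate([584, 711, 0]) cylinder(h = 54, r = 275);


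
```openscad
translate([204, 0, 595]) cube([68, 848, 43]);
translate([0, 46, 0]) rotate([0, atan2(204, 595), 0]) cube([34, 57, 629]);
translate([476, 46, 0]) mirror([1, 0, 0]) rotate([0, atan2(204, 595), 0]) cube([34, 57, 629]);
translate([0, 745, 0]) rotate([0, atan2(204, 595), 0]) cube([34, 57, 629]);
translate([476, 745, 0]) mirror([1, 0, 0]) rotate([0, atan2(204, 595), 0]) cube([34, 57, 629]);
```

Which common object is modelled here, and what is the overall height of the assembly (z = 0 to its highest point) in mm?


A sawhorse. The overall height is 638 mm.

A beam across two mirrored pairs of raked legs — a sawhorse. The beam's underside is at z = 595 (matching the legs' vertical rise in atan2(204, 595)) and the beam is 43 mm tall, so its top is at 595 + 43 = 638 mm. The raked legs top out at the beam's underside, so that is the highest point.


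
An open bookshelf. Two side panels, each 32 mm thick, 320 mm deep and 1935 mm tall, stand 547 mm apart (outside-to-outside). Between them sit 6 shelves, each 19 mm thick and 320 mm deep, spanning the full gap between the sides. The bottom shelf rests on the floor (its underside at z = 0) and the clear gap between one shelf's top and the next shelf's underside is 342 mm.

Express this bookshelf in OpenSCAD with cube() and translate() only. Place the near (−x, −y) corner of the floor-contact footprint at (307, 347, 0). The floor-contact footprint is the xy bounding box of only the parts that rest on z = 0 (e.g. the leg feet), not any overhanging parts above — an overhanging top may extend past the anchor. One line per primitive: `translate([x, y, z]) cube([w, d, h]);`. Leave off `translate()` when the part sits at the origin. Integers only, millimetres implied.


translate([307, 347, 0]) cube([32, 320, 1935]);
translate([822, 347, 0]) cube([32, 320, 1935]);
translate([339, 347, 0]) cube([483, 320, 19]);
translate([339, 347, 361]) cube([483, 320, 19]);
translate([339, 347, 722]) cube([483, 320, 19]);
translate([339, 347, 1083]) cube([483, 320, 19]);
translate([339, 347, 1444]) cube([483, 320, 19]);
translate([339, 347, 1805]) cube([483, 320, 19]);


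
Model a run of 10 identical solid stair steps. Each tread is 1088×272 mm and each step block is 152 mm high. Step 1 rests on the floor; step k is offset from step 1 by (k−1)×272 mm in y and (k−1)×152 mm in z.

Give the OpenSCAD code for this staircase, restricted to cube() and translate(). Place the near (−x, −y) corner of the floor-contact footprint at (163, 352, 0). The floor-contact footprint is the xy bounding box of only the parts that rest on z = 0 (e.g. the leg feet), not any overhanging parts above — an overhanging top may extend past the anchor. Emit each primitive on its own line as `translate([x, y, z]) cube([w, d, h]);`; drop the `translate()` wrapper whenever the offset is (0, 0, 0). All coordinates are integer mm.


translate([163, 352, 0]) cube([1088, 272, 152]);
translate([163, 624, 152]) cube([1088, 272, 152]);
translate([163, 896, 304]) cube([1088, 272, 152]);
translate([163, 1168, 456]) cube([1088, 272, 152]);
translate([163, 1440, 608]) cube([1088, 272, 152]);
translate([163, 1712, 760]) cube([1088, 272, 152]);
translate([163, 1984, 912]) cube([1088, 272, 152]);
translate([163, 2256, 1064]) cube([1088, 272, 152]);
translate([163, 2528, 1216]) cube([1088, 272, 152]);
translate([163, 2800, 1368]) cube([1088, 272, 152]);
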